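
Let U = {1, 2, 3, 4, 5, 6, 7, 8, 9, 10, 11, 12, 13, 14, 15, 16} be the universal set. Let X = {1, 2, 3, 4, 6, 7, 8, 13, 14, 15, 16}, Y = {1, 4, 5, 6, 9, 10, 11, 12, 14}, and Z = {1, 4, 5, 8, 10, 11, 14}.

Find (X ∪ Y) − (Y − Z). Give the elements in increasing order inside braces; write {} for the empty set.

{1, 2, 3, 4, 5, 7, 8, 10, 11, 13, 14, 15, 16}

X ∪ Y = {1, 2, 3, 4, 5, 6, 7, 8, 9, 10, 11, 12, 13, 14, 15, 16}
Y − Z = {6, 9, 12}
(X ∪ Y) − (Y − Z) = {1, 2, 3, 4, 5, 7, 8, 10, 11, 13, 14, 15, 16}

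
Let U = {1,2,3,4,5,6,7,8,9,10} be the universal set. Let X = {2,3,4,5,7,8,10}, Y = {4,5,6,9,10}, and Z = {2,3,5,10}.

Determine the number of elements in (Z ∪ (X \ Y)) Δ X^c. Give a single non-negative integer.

X \ Y = {2,3,7,8}
Z ∪ (X \ Y) = {2,3,5,7,8,10}
X^c = {1,6,9}
(Z ∪ (X \ Y)) Δ X^c = {1,2,3,5,6,7,8,9,10}
|(Z ∪ (X \ Y)) Δ X^c| = 9

9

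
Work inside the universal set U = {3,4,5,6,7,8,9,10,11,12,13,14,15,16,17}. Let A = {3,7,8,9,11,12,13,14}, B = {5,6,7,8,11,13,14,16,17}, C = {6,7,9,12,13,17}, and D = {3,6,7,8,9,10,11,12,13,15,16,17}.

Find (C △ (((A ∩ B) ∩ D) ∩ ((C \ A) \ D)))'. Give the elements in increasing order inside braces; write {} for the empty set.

A ∩ B = {7,8,11,13,14}
(A ∩ B) ∩ D = {7,8,11,13}
C \ A = {6,17}
(C \ A) \ D = {}
((A ∩ B) ∩ D) ∩ ((C \ A) \ D) = {}
C △ (((A ∩ B) ∩ D) ∩ ((C \ A) \ D)) = {6,7,9,12,13,17}
(C △ (((A ∩ B) ∩ D) ∩ ((C \ A) \ D)))' = {3,4,5,8,10,11,14,15,16}

{3,4,5,8,10,11,14,15,16}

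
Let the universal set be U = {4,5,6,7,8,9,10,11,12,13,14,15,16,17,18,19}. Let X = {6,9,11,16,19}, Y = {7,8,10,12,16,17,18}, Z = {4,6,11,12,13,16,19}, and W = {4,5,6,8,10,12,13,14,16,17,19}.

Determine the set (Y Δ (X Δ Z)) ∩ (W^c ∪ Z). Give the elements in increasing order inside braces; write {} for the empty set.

{4,7,9,13,16,18}

X Δ Z = {4,9,12,13}
Y Δ (X Δ Z) = {4,7,8,9,10,13,16,17,18}
W^c = {7,9,11,15,18}
W^c ∪ Z = {4,6,7,9,11,12,13,15,16,18,19}
(Y Δ (X Δ Z)) ∩ (W^c ∪ Z) = {4,7,9,13,16,18}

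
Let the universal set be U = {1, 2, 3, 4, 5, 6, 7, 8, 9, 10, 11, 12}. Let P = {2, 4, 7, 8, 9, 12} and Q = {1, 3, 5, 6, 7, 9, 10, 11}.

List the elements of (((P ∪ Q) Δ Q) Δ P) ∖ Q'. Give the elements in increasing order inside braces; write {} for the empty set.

{7, 9}

P ∪ Q = {1, 2, 3, 4, 5, 6, 7, 8, 9, 10, 11, 12}
(P ∪ Q) Δ Q = {2, 4, 8, 12}
((P ∪ Q) Δ Q) Δ P = {7, 9}
Q' = {2, 4, 8, 12}
(((P ∪ Q) Δ Q) Δ P) ∖ Q' = {7, 9}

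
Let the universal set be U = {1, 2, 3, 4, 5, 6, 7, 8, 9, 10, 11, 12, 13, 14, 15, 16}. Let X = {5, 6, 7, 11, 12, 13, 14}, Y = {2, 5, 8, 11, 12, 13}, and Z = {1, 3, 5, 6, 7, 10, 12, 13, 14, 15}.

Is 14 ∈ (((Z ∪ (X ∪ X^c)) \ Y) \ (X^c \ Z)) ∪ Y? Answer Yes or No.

Yes

14 ∈ X, so 14 ∉ X^c
14 ∈ X and 14 ∉ X^c, so 14 ∈ X ∪ X^c
14 ∈ Z and 14 ∈ (X ∪ X^c), so 14 ∈ Z ∪ (X ∪ X^c)
14 ∈ (Z ∪ (X ∪ X^c)) and 14 ∉ Y, so 14 ∈ (Z ∪ (X ∪ X^c)) \ Y
14 ∈ X, so 14 ∉ X^c
14 ∉ X^c and 14 ∈ Z, so 14 ∉ X^c \ Z
14 ∈ ((Z ∪ (X ∪ X^c)) \ Y) and 14 ∉ (X^c \ Z), so 14 ∈ ((Z ∪ (X ∪ X^c)) \ Y) \ (X^c \ Z)
14 ∈ (((Z ∪ (X ∪ X^c)) \ Y) \ (X^c \ Z)) and 14 ∉ Y, so 14 ∈ (((Z ∪ (X ∪ X^c)) \ Y) \ (X^c \ Z)) ∪ Y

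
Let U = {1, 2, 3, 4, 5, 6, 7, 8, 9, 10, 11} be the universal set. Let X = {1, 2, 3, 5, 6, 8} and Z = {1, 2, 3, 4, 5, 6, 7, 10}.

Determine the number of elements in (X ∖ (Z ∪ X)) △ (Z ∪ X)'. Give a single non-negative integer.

Z ∪ X = {1, 2, 3, 4, 5, 6, 7, 8, 10}
X ∖ (Z ∪ X) = {}
(Z ∪ X)' = {9, 11}
(X ∖ (Z ∪ X)) △ (Z ∪ X)' = {9, 11}
|(X ∖ (Z ∪ X)) △ (Z ∪ X)'| = 2

2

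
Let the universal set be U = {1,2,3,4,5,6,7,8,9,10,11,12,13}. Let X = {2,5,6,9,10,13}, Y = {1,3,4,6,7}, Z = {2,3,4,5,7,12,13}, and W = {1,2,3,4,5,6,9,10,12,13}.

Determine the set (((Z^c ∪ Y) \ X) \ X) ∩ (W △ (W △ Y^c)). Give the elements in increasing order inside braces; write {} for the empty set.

Z^c = {1,6,8,9,10,11}
Z^c ∪ Y = {1,3,4,6,7,8,9,10,11}
(Z^c ∪ Y) \ X = {1,3,4,7,8,11}
((Z^c ∪ Y) \ X) \ X = {1,3,4,7,8,11}
Y^c = {2,5,8,9,10,11,12,13}
W △ Y^c = {1,3,4,6,8,11}
W △ (W △ Y^c) = {2,5,8,9,10,11,12,13}
(((Z^c ∪ Y) \ X) \ X) ∩ (W △ (W △ Y^c)) = {8,11}

{8,11}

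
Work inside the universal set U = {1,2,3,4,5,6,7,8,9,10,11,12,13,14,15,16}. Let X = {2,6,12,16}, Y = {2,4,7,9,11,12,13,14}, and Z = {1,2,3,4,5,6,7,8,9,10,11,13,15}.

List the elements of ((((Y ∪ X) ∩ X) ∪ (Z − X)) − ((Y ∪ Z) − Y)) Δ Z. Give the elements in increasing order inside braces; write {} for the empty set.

{1,3,5,6,8,10,12,15,16}

Y ∪ X = {2,4,6,7,9,11,12,13,14,16}
(Y ∪ X) ∩ X = {2,6,12,16}
Z − X = {1,3,4,5,7,8,9,10,11,13,15}
((Y ∪ X) ∩ X) ∪ (Z − X) = {1,2,3,4,5,6,7,8,9,10,11,12,13,15,16}
Y ∪ Z = {1,2,3,4,5,6,7,8,9,10,11,12,13,14,15}
(Y ∪ Z) − Y = {1,3,5,6,8,10,15}
(((Y ∪ X) ∩ X) ∪ (Z − X)) − ((Y ∪ Z) − Y) = {2,4,7,9,11,12,13,16}
((((Y ∪ X) ∩ X) ∪ (Z − X)) − ((Y ∪ Z) − Y)) Δ Z = {1,3,5,6,8,10,12,15,16}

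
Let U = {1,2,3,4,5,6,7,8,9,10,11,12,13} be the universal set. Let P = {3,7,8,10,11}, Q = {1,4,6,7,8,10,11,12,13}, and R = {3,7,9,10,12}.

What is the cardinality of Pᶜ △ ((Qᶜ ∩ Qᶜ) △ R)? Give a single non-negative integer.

Pᶜ = {1,2,4,5,6,9,12,13}
Qᶜ = {2,3,5,9}
Qᶜ ∩ Qᶜ = {2,3,5,9}
(Qᶜ ∩ Qᶜ) △ R = {2,5,7,10,12}
Pᶜ △ ((Qᶜ ∩ Qᶜ) △ R) = {1,4,6,7,9,10,13}
|Pᶜ △ ((Qᶜ ∩ Qᶜ) △ R)| = 7

7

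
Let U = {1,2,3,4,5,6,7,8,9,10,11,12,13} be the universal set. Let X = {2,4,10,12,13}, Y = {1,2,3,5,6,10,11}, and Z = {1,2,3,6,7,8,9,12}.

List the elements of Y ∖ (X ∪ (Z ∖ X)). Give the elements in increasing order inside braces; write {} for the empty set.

Z ∖ X = {1,3,6,7,8,9}
X ∪ (Z ∖ X) = {1,2,3,4,6,7,8,9,10,12,13}
Y ∖ (X ∪ (Z ∖ X)) = {5,11}

{5,11}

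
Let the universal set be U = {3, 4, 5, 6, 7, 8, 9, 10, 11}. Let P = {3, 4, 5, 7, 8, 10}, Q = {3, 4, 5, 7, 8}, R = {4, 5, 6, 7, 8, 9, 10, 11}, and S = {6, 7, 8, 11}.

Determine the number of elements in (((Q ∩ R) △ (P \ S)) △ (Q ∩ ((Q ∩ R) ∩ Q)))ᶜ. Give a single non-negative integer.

Q ∩ R = {4, 5, 7, 8}
P \ S = {3, 4, 5, 10}
(Q ∩ R) △ (P \ S) = {3, 7, 8, 10}
(Q ∩ R) ∩ Q = {4, 5, 7, 8}
Q ∩ ((Q ∩ R) ∩ Q) = {4, 5, 7, 8}
((Q ∩ R) △ (P \ S)) △ (Q ∩ ((Q ∩ R) ∩ Q)) = {3, 4, 5, 10}
(((Q ∩ R) △ (P \ S)) △ (Q ∩ ((Q ∩ R) ∩ Q)))ᶜ = {6, 7, 8, 9, 11}
|(((Q ∩ R) △ (P \ S)) △ (Q ∩ ((Q ∩ R) ∩ Q)))ᶜ| = 5

5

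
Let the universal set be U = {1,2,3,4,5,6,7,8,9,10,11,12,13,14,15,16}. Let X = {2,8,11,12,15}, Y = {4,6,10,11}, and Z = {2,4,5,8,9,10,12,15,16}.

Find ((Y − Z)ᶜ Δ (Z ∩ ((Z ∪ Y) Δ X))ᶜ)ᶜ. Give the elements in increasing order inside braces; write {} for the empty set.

Y − Z = {6,11}
(Y − Z)ᶜ = {1,2,3,4,5,7,8,9,10,12,13,14,15,16}
Z ∪ Y = {2,4,5,6,8,9,10,11,12,15,16}
(Z ∪ Y) Δ X = {4,5,6,9,10,16}
Z ∩ ((Z ∪ Y) Δ X) = {4,5,9,10,16}
(Z ∩ ((Z ∪ Y) Δ X))ᶜ = {1,2,3,6,7,8,11,12,13,14,15}
(Y − Z)ᶜ Δ (Z ∩ ((Z ∪ Y) Δ X))ᶜ = {4,5,6,9,10,11,16}
((Y − Z)ᶜ Δ (Z ∩ ((Z ∪ Y) Δ X))ᶜ)ᶜ = {1,2,3,7,8,12,13,14,15}

{1,2,3,7,8,12,13,14,15}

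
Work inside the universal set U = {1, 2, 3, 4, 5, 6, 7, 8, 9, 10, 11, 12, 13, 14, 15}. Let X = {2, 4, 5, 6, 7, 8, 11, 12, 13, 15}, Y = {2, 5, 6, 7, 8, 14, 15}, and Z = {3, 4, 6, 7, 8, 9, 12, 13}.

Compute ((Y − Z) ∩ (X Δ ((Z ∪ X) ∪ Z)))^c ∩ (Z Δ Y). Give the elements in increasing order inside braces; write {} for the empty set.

{2, 3, 4, 5, 9, 12, 13, 14, 15}

Y − Z = {2, 5, 14, 15}
Z ∪ X = {2, 3, 4, 5, 6, 7, 8, 9, 11, 12, 13, 15}
(Z ∪ X) ∪ Z = {2, 3, 4, 5, 6, 7, 8, 9, 11, 12, 13, 15}
X Δ ((Z ∪ X) ∪ Z) = {3, 9}
(Y − Z) ∩ (X Δ ((Z ∪ X) ∪ Z)) = {}
((Y − Z) ∩ (X Δ ((Z ∪ X) ∪ Z)))^c = {1, 2, 3, 4, 5, 6, 7, 8, 9, 10, 11, 12, 13, 14, 15}
Z Δ Y = {2, 3, 4, 5, 9, 12, 13, 14, 15}
((Y − Z) ∩ (X Δ ((Z ∪ X) ∪ Z)))^c ∩ (Z Δ Y) = {2, 3, 4, 5, 9, 12, 13, 14, 15}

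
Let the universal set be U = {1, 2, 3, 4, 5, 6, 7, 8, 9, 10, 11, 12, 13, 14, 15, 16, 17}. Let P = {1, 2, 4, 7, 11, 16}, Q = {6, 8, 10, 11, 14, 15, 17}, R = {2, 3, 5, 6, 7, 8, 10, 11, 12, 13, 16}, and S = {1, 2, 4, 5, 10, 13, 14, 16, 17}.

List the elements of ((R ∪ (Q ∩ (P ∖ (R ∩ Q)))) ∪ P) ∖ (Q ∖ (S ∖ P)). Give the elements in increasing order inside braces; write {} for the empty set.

{1, 2, 3, 4, 5, 7, 10, 12, 13, 16}

R ∩ Q = {6, 8, 10, 11}
P ∖ (R ∩ Q) = {1, 2, 4, 7, 16}
Q ∩ (P ∖ (R ∩ Q)) = {}
R ∪ (Q ∩ (P ∖ (R ∩ Q))) = {2, 3, 5, 6, 7, 8, 10, 11, 12, 13, 16}
(R ∪ (Q ∩ (P ∖ (R ∩ Q)))) ∪ P = {1, 2, 3, 4, 5, 6, 7, 8, 10, 11, 12, 13, 16}
S ∖ P = {5, 10, 13, 14, 17}
Q ∖ (S ∖ P) = {6, 8, 11, 15}
((R ∪ (Q ∩ (P ∖ (R ∩ Q)))) ∪ P) ∖ (Q ∖ (S ∖ P)) = {1, 2, 3, 4, 5, 7, 10, 12, 13, 16}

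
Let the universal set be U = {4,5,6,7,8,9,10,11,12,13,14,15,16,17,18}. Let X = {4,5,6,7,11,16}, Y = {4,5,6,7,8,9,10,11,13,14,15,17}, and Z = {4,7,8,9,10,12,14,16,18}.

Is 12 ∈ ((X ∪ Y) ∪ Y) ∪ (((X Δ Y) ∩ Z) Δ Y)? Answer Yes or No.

No

12 ∉ X and 12 ∉ Y, so 12 ∉ X ∪ Y
12 ∉ (X ∪ Y) and 12 ∉ Y, so 12 ∉ (X ∪ Y) ∪ Y
12 ∉ X and 12 ∉ Y, so 12 ∉ X Δ Y
12 ∉ (X Δ Y) and 12 ∈ Z, so 12 ∉ (X Δ Y) ∩ Z
12 ∉ ((X Δ Y) ∩ Z) and 12 ∉ Y, so 12 ∉ ((X Δ Y) ∩ Z) Δ Y
12 ∉ ((X ∪ Y) ∪ Y) and 12 ∉ (((X Δ Y) ∩ Z) Δ Y), so 12 ∉ ((X ∪ Y) ∪ Y) ∪ (((X Δ Y) ∩ Z) Δ Y)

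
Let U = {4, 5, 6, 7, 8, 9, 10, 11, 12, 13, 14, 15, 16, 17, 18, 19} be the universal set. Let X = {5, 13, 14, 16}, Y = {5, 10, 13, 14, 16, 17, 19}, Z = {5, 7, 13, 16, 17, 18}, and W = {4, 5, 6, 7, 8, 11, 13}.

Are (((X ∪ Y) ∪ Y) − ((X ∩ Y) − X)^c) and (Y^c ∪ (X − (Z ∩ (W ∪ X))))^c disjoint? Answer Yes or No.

X ∪ Y = {5, 10, 13, 14, 16, 17, 19}
(X ∪ Y) ∪ Y = {5, 10, 13, 14, 16, 17, 19}
X ∩ Y = {5, 13, 14, 16}
(X ∩ Y) − X = {}
((X ∩ Y) − X)^c = {4, 5, 6, 7, 8, 9, 10, 11, 12, 13, 14, 15, 16, 17, 18, 19}
((X ∪ Y) ∪ Y) − ((X ∩ Y) − X)^c = {}
Y^c = {4, 6, 7, 8, 9, 11, 12, 15, 18}
W ∪ X = {4, 5, 6, 7, 8, 11, 13, 14, 16}
Z ∩ (W ∪ X) = {5, 7, 13, 16}
X − (Z ∩ (W ∪ X)) = {14}
Y^c ∪ (X − (Z ∩ (W ∪ X))) = {4, 6, 7, 8, 9, 11, 12, 14, 15, 18}
(Y^c ∪ (X − (Z ∩ (W ∪ X))))^c = {5, 10, 13, 16, 17, 19}
{} and {5, 10, 13, 16, 17, 19} share no elements.

Yes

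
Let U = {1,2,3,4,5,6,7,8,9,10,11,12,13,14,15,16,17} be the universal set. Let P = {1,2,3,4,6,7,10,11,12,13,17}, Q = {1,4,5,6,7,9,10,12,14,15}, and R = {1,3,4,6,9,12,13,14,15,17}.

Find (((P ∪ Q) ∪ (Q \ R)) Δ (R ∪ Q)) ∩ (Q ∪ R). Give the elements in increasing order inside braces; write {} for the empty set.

{}

P ∪ Q = {1,2,3,4,5,6,7,9,10,11,12,13,14,15,17}
Q \ R = {5,7,10}
(P ∪ Q) ∪ (Q \ R) = {1,2,3,4,5,6,7,9,10,11,12,13,14,15,17}
R ∪ Q = {1,3,4,5,6,7,9,10,12,13,14,15,17}
((P ∪ Q) ∪ (Q \ R)) Δ (R ∪ Q) = {2,11}
Q ∪ R = {1,3,4,5,6,7,9,10,12,13,14,15,17}
(((P ∪ Q) ∪ (Q \ R)) Δ (R ∪ Q)) ∩ (Q ∪ R) = {}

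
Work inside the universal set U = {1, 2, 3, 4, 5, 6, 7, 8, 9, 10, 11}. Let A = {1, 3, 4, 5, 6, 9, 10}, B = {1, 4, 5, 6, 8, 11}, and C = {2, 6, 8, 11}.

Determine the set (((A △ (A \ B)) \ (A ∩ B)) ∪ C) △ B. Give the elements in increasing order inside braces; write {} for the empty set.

{1, 2, 4, 5}

A \ B = {3, 9, 10}
A △ (A \ B) = {1, 4, 5, 6}
A ∩ B = {1, 4, 5, 6}
(A △ (A \ B)) \ (A ∩ B) = {}
((A △ (A \ B)) \ (A ∩ B)) ∪ C = {2, 6, 8, 11}
(((A △ (A \ B)) \ (A ∩ B)) ∪ C) △ B = {1, 2, 4, 5}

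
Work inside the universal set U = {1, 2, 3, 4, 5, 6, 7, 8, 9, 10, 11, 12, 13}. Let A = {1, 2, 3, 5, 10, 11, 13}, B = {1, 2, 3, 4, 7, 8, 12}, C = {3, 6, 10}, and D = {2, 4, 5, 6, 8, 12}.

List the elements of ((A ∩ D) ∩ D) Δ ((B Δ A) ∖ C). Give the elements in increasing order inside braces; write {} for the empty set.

{2, 4, 7, 8, 11, 12, 13}

A ∩ D = {2, 5}
(A ∩ D) ∩ D = {2, 5}
B Δ A = {4, 5, 7, 8, 10, 11, 12, 13}
(B Δ A) ∖ C = {4, 5, 7, 8, 11, 12, 13}
((A ∩ D) ∩ D) Δ ((B Δ A) ∖ C) = {2, 4, 7, 8, 11, 12, 13}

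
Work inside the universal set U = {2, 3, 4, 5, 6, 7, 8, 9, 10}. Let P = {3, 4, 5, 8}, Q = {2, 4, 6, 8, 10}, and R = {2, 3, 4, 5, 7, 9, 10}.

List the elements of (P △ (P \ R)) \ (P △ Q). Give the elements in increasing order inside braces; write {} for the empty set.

P \ R = {8}
P △ (P \ R) = {3, 4, 5}
P △ Q = {2, 3, 5, 6, 10}
(P △ (P \ R)) \ (P △ Q) = {4}

{4}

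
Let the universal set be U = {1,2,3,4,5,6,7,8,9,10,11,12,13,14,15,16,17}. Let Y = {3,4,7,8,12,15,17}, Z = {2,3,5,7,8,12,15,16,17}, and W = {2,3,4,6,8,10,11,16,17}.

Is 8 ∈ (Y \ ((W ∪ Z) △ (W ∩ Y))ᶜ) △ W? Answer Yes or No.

8 ∈ W and 8 ∈ Z, so 8 ∈ W ∪ Z
8 ∈ W and 8 ∈ Y, so 8 ∈ W ∩ Y
8 ∈ (W ∪ Z) and 8 ∈ (W ∩ Y), so 8 ∉ (W ∪ Z) △ (W ∩ Y)
8 ∈ ((W ∪ Z) △ (W ∩ Y))ᶜ since 8 ∉ ((W ∪ Z) △ (W ∩ Y))
8 ∈ Y and 8 ∈ ((W ∪ Z) △ (W ∩ Y))ᶜ, so 8 ∉ Y \ ((W ∪ Z) △ (W ∩ Y))ᶜ
8 ∉ (Y \ ((W ∪ Z) △ (W ∩ Y))ᶜ) and 8 ∈ W, so 8 ∈ (Y \ ((W ∪ Z) △ (W ∩ Y))ᶜ) △ W

Yes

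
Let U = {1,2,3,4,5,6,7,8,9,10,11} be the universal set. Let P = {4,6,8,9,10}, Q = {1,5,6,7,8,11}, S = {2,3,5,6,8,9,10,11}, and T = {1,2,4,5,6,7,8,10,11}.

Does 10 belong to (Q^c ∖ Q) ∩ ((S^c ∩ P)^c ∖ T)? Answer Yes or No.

10 ∉ Q, so 10 ∈ Q^c
10 ∈ Q^c and 10 ∉ Q, so 10 ∈ Q^c ∖ Q
10 ∈ S, so 10 ∉ S^c
10 ∉ S^c and 10 ∈ P, so 10 ∉ S^c ∩ P
10 ∈ (S^c ∩ P)^c since 10 ∉ (S^c ∩ P)
10 ∈ (S^c ∩ P)^c and 10 ∈ T, so 10 ∉ (S^c ∩ P)^c ∖ T
10 ∈ (Q^c ∖ Q) and 10 ∉ ((S^c ∩ P)^c ∖ T), so 10 ∉ (Q^c ∖ Q) ∩ ((S^c ∩ P)^c ∖ T)

No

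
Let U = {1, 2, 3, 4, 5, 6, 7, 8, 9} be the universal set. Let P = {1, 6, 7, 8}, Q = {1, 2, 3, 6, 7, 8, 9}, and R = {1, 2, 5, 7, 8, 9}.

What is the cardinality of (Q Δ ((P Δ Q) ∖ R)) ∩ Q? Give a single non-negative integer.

6

P Δ Q = {2, 3, 9}
(P Δ Q) ∖ R = {3}
Q Δ ((P Δ Q) ∖ R) = {1, 2, 6, 7, 8, 9}
(Q Δ ((P Δ Q) ∖ R)) ∩ Q = {1, 2, 6, 7, 8, 9}
|(Q Δ ((P Δ Q) ∖ R)) ∩ Q| = 6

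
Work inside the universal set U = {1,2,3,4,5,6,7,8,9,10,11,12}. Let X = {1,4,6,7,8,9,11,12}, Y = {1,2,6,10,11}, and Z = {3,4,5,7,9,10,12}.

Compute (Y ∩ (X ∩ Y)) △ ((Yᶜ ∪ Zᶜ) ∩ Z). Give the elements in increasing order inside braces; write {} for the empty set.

X ∩ Y = {1,6,11}
Y ∩ (X ∩ Y) = {1,6,11}
Yᶜ = {3,4,5,7,8,9,12}
Zᶜ = {1,2,6,8,11}
Yᶜ ∪ Zᶜ = {1,2,3,4,5,6,7,8,9,11,12}
(Yᶜ ∪ Zᶜ) ∩ Z = {3,4,5,7,9,12}
(Y ∩ (X ∩ Y)) △ ((Yᶜ ∪ Zᶜ) ∩ Z) = {1,3,4,5,6,7,9,11,12}

{1,3,4,5,6,7,9,11,12}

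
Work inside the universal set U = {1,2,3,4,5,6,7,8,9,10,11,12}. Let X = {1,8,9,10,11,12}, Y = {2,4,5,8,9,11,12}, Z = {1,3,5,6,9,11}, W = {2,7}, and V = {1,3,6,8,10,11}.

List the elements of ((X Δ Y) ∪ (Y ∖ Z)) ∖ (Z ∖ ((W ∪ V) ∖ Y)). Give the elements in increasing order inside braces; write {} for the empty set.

X Δ Y = {1,2,4,5,10}
Y ∖ Z = {2,4,8,12}
(X Δ Y) ∪ (Y ∖ Z) = {1,2,4,5,8,10,12}
W ∪ V = {1,2,3,6,7,8,10,11}
(W ∪ V) ∖ Y = {1,3,6,7,10}
Z ∖ ((W ∪ V) ∖ Y) = {5,9,11}
((X Δ Y) ∪ (Y ∖ Z)) ∖ (Z ∖ ((W ∪ V) ∖ Y)) = {1,2,4,8,10,12}

{1,2,4,8,10,12}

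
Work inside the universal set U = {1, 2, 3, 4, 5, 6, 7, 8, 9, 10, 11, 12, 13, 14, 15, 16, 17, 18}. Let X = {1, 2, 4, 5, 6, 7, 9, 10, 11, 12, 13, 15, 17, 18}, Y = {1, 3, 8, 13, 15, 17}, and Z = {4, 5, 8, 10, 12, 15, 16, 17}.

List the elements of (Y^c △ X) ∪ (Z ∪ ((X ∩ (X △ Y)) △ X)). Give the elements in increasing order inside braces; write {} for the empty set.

Y^c = {2, 4, 5, 6, 7, 9, 10, 11, 12, 14, 16, 18}
Y^c △ X = {1, 13, 14, 15, 16, 17}
X △ Y = {2, 3, 4, 5, 6, 7, 8, 9, 10, 11, 12, 18}
X ∩ (X △ Y) = {2, 4, 5, 6, 7, 9, 10, 11, 12, 18}
(X ∩ (X △ Y)) △ X = {1, 13, 15, 17}
Z ∪ ((X ∩ (X △ Y)) △ X) = {1, 4, 5, 8, 10, 12, 13, 15, 16, 17}
(Y^c △ X) ∪ (Z ∪ ((X ∩ (X △ Y)) △ X)) = {1, 4, 5, 8, 10, 12, 13, 14, 15, 16, 17}

{1, 4, 5, 8, 10, 12, 13, 14, 15, 16, 17}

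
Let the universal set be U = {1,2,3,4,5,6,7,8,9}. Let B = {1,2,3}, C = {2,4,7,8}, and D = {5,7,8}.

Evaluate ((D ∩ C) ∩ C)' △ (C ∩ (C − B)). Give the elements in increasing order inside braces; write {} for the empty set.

{1,2,3,5,6,7,8,9}

D ∩ C = {7,8}
(D ∩ C) ∩ C = {7,8}
((D ∩ C) ∩ C)' = {1,2,3,4,5,6,9}
C − B = {4,7,8}
C ∩ (C − B) = {4,7,8}
((D ∩ C) ∩ C)' △ (C ∩ (C − B)) = {1,2,3,5,6,7,8,9}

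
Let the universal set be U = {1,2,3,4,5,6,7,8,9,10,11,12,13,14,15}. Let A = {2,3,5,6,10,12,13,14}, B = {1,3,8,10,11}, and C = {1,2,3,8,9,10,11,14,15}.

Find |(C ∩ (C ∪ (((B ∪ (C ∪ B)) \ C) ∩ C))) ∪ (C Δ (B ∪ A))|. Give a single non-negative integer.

C ∪ B = {1,2,3,8,9,10,11,14,15}
B ∪ (C ∪ B) = {1,2,3,8,9,10,11,14,15}
(B ∪ (C ∪ B)) \ C = {}
((B ∪ (C ∪ B)) \ C) ∩ C = {}
C ∪ (((B ∪ (C ∪ B)) \ C) ∩ C) = {1,2,3,8,9,10,11,14,15}
C ∩ (C ∪ (((B ∪ (C ∪ B)) \ C) ∩ C)) = {1,2,3,8,9,10,11,14,15}
B ∪ A = {1,2,3,5,6,8,10,11,12,13,14}
C Δ (B ∪ A) = {5,6,9,12,13,15}
(C ∩ (C ∪ (((B ∪ (C ∪ B)) \ C) ∩ C))) ∪ (C Δ (B ∪ A)) = {1,2,3,5,6,8,9,10,11,12,13,14,15}
|(C ∩ (C ∪ (((B ∪ (C ∪ B)) \ C) ∩ C))) ∪ (C Δ (B ∪ A))| = 13

13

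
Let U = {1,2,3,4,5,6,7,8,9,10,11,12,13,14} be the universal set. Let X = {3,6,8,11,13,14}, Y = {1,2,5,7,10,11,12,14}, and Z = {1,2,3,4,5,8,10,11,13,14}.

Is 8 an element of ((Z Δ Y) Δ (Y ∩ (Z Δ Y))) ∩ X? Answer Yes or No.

Yes

8 ∈ Z and 8 ∉ Y, so 8 ∈ Z Δ Y
8 ∈ Z and 8 ∉ Y, so 8 ∈ Z Δ Y
8 ∉ Y and 8 ∈ (Z Δ Y), so 8 ∉ Y ∩ (Z Δ Y)
8 ∈ (Z Δ Y) and 8 ∉ (Y ∩ (Z Δ Y)), so 8 ∈ (Z Δ Y) Δ (Y ∩ (Z Δ Y))
8 ∈ ((Z Δ Y) Δ (Y ∩ (Z Δ Y))) and 8 ∈ X, so 8 ∈ ((Z Δ Y) Δ (Y ∩ (Z Δ Y))) ∩ X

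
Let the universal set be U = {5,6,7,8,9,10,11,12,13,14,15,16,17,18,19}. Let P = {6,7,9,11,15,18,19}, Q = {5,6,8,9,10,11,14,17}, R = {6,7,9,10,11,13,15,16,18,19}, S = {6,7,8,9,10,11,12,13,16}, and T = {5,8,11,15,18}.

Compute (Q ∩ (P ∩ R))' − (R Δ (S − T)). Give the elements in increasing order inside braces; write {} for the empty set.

{5,7,8,10,13,14,16,17}

P ∩ R = {6,7,9,11,15,18,19}
Q ∩ (P ∩ R) = {6,9,11}
(Q ∩ (P ∩ R))' = {5,7,8,10,12,13,14,15,16,17,18,19}
S − T = {6,7,9,10,12,13,16}
R Δ (S − T) = {11,12,15,18,19}
(Q ∩ (P ∩ R))' − (R Δ (S − T)) = {5,7,8,10,13,14,16,17}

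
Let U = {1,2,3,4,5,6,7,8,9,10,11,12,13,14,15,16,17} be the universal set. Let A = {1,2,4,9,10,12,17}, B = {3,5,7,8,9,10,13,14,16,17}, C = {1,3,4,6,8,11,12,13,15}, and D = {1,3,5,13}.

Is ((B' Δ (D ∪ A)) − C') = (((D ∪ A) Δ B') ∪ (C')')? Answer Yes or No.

B' = {1,2,4,6,11,12,15}
D ∪ A = {1,2,3,4,5,9,10,12,13,17}
B' Δ (D ∪ A) = {3,5,6,9,10,11,13,15,17}
C' = {2,5,7,9,10,14,16,17}
(B' Δ (D ∪ A)) − C' = {3,6,11,13,15}
(D ∪ A) Δ B' = {3,5,6,9,10,11,13,15,17}
(C')' = {1,3,4,6,8,11,12,13,15}
((D ∪ A) Δ B') ∪ (C')' = {1,3,4,5,6,8,9,10,11,12,13,15,17}
1 ∈ ((D ∪ A) Δ B') ∪ (C')' but 1 ∉ (B' Δ (D ∪ A)) − C', so they differ.

No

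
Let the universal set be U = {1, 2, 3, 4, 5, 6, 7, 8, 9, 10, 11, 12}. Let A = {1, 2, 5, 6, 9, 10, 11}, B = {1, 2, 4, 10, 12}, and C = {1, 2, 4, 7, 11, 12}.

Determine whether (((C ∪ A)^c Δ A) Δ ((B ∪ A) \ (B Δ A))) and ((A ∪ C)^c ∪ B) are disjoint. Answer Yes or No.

C ∪ A = {1, 2, 4, 5, 6, 7, 9, 10, 11, 12}
(C ∪ A)^c = {3, 8}
(C ∪ A)^c Δ A = {1, 2, 3, 5, 6, 8, 9, 10, 11}
B ∪ A = {1, 2, 4, 5, 6, 9, 10, 11, 12}
B Δ A = {4, 5, 6, 9, 11, 12}
(B ∪ A) \ (B Δ A) = {1, 2, 10}
((C ∪ A)^c Δ A) Δ ((B ∪ A) \ (B Δ A)) = {3, 5, 6, 8, 9, 11}
A ∪ C = {1, 2, 4, 5, 6, 7, 9, 10, 11, 12}
(A ∪ C)^c = {3, 8}
(A ∪ C)^c ∪ B = {1, 2, 3, 4, 8, 10, 12}
3 lies in both, so they are not disjoint.

No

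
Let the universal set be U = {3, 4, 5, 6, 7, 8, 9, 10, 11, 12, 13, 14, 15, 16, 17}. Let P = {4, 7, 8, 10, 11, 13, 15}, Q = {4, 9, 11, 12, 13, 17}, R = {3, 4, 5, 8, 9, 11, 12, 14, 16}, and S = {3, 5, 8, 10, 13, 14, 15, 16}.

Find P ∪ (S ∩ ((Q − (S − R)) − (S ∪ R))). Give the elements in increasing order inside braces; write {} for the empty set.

S − R = {10, 13, 15}
Q − (S − R) = {4, 9, 11, 12, 17}
S ∪ R = {3, 4, 5, 8, 9, 10, 11, 12, 13, 14, 15, 16}
(Q − (S − R)) − (S ∪ R) = {17}
S ∩ ((Q − (S − R)) − (S ∪ R)) = {}
P ∪ (S ∩ ((Q − (S − R)) − (S ∪ R))) = {4, 7, 8, 10, 11, 13, 15}

{4, 7, 8, 10, 11, 13, 15}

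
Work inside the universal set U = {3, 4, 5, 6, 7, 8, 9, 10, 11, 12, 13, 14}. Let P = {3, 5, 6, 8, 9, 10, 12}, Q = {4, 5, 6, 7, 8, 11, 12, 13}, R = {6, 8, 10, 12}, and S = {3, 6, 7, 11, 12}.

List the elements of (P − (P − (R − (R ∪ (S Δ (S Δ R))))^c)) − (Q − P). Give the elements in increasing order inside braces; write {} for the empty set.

S Δ R = {3, 7, 8, 10, 11}
S Δ (S Δ R) = {6, 8, 10, 12}
R ∪ (S Δ (S Δ R)) = {6, 8, 10, 12}
R − (R ∪ (S Δ (S Δ R))) = {}
(R − (R ∪ (S Δ (S Δ R))))^c = {3, 4, 5, 6, 7, 8, 9, 10, 11, 12, 13, 14}
P − (R − (R ∪ (S Δ (S Δ R))))^c = {}
P − (P − (R − (R ∪ (S Δ (S Δ R))))^c) = {3, 5, 6, 8, 9, 10, 12}
Q − P = {4, 7, 11, 13}
(P − (P − (R − (R ∪ (S Δ (S Δ R))))^c)) − (Q − P) = {3, 5, 6, 8, 9, 10, 12}

{3, 5, 6, 8, 9, 10, 12}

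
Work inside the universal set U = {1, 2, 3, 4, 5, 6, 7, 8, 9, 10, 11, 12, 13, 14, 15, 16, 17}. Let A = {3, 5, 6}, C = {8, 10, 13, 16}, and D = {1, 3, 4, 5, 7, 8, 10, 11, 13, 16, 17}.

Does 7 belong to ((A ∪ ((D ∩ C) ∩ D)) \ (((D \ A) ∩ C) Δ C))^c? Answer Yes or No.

Yes

7 ∈ D and 7 ∉ C, so 7 ∉ D ∩ C
7 ∉ (D ∩ C) and 7 ∈ D, so 7 ∉ (D ∩ C) ∩ D
7 ∉ A and 7 ∉ ((D ∩ C) ∩ D), so 7 ∉ A ∪ ((D ∩ C) ∩ D)
7 ∈ D and 7 ∉ A, so 7 ∈ D \ A
7 ∈ (D \ A) and 7 ∉ C, so 7 ∉ (D \ A) ∩ C
7 ∉ ((D \ A) ∩ C) and 7 ∉ C, so 7 ∉ ((D \ A) ∩ C) Δ C
7 ∉ (A ∪ ((D ∩ C) ∩ D)) and 7 ∉ (((D \ A) ∩ C) Δ C), so 7 ∉ (A ∪ ((D ∩ C) ∩ D)) \ (((D \ A) ∩ C) Δ C)
7 ∈ ((A ∪ ((D ∩ C) ∩ D)) \ (((D \ A) ∩ C) Δ C))^c since 7 ∉ ((A ∪ ((D ∩ C) ∩ D)) \ (((D \ A) ∩ C) Δ C))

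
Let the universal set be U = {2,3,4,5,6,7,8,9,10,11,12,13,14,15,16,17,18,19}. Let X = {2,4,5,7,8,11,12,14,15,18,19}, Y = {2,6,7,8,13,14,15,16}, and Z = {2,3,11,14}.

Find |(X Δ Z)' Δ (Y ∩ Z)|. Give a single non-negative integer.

7

X Δ Z = {3,4,5,7,8,12,15,18,19}
(X Δ Z)' = {2,6,9,10,11,13,14,16,17}
Y ∩ Z = {2,14}
(X Δ Z)' Δ (Y ∩ Z) = {6,9,10,11,13,16,17}
|(X Δ Z)' Δ (Y ∩ Z)| = 7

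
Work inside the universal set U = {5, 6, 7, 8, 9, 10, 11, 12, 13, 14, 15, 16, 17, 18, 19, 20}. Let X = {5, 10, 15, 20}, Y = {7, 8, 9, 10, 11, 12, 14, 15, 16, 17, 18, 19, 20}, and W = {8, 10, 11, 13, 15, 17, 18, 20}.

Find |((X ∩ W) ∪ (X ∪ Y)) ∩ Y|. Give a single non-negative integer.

X ∩ W = {10, 15, 20}
X ∪ Y = {5, 7, 8, 9, 10, 11, 12, 14, 15, 16, 17, 18, 19, 20}
(X ∩ W) ∪ (X ∪ Y) = {5, 7, 8, 9, 10, 11, 12, 14, 15, 16, 17, 18, 19, 20}
((X ∩ W) ∪ (X ∪ Y)) ∩ Y = {7, 8, 9, 10, 11, 12, 14, 15, 16, 17, 18, 19, 20}
|((X ∩ W) ∪ (X ∪ Y)) ∩ Y| = 13

13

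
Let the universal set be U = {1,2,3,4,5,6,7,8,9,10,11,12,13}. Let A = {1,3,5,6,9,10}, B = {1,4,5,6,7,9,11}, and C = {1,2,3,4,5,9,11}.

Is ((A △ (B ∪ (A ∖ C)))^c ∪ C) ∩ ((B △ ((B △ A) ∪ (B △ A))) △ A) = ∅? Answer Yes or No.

A ∖ C = {6,10}
B ∪ (A ∖ C) = {1,4,5,6,7,9,10,11}
A △ (B ∪ (A ∖ C)) = {3,4,7,11}
(A △ (B ∪ (A ∖ C)))^c = {1,2,5,6,8,9,10,12,13}
(A △ (B ∪ (A ∖ C)))^c ∪ C = {1,2,3,4,5,6,8,9,10,11,12,13}
B △ A = {3,4,7,10,11}
(B △ A) ∪ (B △ A) = {3,4,7,10,11}
B △ ((B △ A) ∪ (B △ A)) = {1,3,5,6,9,10}
(B △ ((B △ A) ∪ (B △ A))) △ A = {}
{1,2,3,4,5,6,8,9,10,11,12,13} and {} share no elements.

Yes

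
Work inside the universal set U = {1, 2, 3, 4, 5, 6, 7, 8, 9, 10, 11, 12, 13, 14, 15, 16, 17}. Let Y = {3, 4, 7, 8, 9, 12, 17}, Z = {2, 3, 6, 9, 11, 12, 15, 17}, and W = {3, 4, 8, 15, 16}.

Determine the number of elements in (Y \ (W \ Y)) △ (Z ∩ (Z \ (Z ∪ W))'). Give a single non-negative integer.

7

W \ Y = {15, 16}
Y \ (W \ Y) = {3, 4, 7, 8, 9, 12, 17}
Z ∪ W = {2, 3, 4, 6, 8, 9, 11, 12, 15, 16, 17}
Z \ (Z ∪ W) = {}
(Z \ (Z ∪ W))' = {1, 2, 3, 4, 5, 6, 7, 8, 9, 10, 11, 12, 13, 14, 15, 16, 17}
Z ∩ (Z \ (Z ∪ W))' = {2, 3, 6, 9, 11, 12, 15, 17}
(Y \ (W \ Y)) △ (Z ∩ (Z \ (Z ∪ W))') = {2, 4, 6, 7, 8, 11, 15}
|(Y \ (W \ Y)) △ (Z ∩ (Z \ (Z ∪ W))')| = 7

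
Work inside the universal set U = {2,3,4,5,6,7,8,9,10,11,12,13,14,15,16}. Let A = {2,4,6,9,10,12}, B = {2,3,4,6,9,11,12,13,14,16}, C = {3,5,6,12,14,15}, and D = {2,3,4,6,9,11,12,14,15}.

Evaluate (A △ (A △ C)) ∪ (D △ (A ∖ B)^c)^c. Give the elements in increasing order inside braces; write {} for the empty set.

{2,3,4,5,6,9,10,11,12,14,15}

A △ C = {2,3,4,5,9,10,14,15}
A △ (A △ C) = {3,5,6,12,14,15}
A ∖ B = {10}
(A ∖ B)^c = {2,3,4,5,6,7,8,9,11,12,13,14,15,16}
D △ (A ∖ B)^c = {5,7,8,13,16}
(D △ (A ∖ B)^c)^c = {2,3,4,6,9,10,11,12,14,15}
(A △ (A △ C)) ∪ (D △ (A ∖ B)^c)^c = {2,3,4,5,6,9,10,11,12,14,15}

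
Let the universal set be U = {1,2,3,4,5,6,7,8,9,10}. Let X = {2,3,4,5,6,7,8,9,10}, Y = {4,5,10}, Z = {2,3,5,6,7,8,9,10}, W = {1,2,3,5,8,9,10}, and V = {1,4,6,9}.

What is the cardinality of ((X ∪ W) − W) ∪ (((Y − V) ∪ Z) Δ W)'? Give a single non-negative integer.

9

X ∪ W = {1,2,3,4,5,6,7,8,9,10}
(X ∪ W) − W = {4,6,7}
Y − V = {5,10}
(Y − V) ∪ Z = {2,3,5,6,7,8,9,10}
((Y − V) ∪ Z) Δ W = {1,6,7}
(((Y − V) ∪ Z) Δ W)' = {2,3,4,5,8,9,10}
((X ∪ W) − W) ∪ (((Y − V) ∪ Z) Δ W)' = {2,3,4,5,6,7,8,9,10}
|((X ∪ W) − W) ∪ (((Y − V) ∪ Z) Δ W)'| = 9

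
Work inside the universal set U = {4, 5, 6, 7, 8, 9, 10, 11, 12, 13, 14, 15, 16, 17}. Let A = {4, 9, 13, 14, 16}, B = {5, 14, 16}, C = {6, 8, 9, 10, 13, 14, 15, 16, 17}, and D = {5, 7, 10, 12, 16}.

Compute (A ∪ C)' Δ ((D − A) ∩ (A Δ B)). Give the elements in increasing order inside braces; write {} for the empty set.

{7, 11, 12}

A ∪ C = {4, 6, 8, 9, 10, 13, 14, 15, 16, 17}
(A ∪ C)' = {5, 7, 11, 12}
D − A = {5, 7, 10, 12}
A Δ B = {4, 5, 9, 13}
(D − A) ∩ (A Δ B) = {5}
(A ∪ C)' Δ ((D − A) ∩ (A Δ B)) = {7, 11, 12}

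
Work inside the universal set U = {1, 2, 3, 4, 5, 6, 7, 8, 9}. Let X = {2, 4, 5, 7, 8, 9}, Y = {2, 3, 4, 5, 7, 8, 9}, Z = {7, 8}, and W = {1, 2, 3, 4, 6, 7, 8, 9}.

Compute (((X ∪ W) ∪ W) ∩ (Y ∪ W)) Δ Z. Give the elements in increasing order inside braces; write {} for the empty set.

X ∪ W = {1, 2, 3, 4, 5, 6, 7, 8, 9}
(X ∪ W) ∪ W = {1, 2, 3, 4, 5, 6, 7, 8, 9}
Y ∪ W = {1, 2, 3, 4, 5, 6, 7, 8, 9}
((X ∪ W) ∪ W) ∩ (Y ∪ W) = {1, 2, 3, 4, 5, 6, 7, 8, 9}
(((X ∪ W) ∪ W) ∩ (Y ∪ W)) Δ Z = {1, 2, 3, 4, 5, 6, 9}

{1, 2, 3, 4, 5, 6, 9}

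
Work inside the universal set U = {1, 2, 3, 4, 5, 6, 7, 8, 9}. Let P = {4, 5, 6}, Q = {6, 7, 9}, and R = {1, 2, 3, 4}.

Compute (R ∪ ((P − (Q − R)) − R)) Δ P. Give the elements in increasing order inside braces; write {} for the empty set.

Q − R = {6, 7, 9}
P − (Q − R) = {4, 5}
(P − (Q − R)) − R = {5}
R ∪ ((P − (Q − R)) − R) = {1, 2, 3, 4, 5}
(R ∪ ((P − (Q − R)) − R)) Δ P = {1, 2, 3, 6}

{1, 2, 3, 6}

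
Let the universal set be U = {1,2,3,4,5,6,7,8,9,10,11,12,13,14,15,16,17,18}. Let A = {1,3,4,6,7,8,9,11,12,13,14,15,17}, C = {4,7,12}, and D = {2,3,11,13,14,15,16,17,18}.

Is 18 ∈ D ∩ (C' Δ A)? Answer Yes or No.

Yes

18 ∉ C, so 18 ∈ C'
18 ∈ C' and 18 ∉ A, so 18 ∈ C' Δ A
18 ∈ D and 18 ∈ (C' Δ A), so 18 ∈ D ∩ (C' Δ A)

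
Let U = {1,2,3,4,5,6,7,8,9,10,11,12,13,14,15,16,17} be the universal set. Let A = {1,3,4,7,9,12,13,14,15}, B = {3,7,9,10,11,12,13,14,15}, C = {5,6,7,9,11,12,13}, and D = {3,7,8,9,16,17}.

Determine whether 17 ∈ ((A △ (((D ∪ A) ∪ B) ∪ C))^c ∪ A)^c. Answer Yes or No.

Yes

17 ∈ D and 17 ∉ A, so 17 ∈ D ∪ A
17 ∈ (D ∪ A) and 17 ∉ B, so 17 ∈ (D ∪ A) ∪ B
17 ∈ ((D ∪ A) ∪ B) and 17 ∉ C, so 17 ∈ ((D ∪ A) ∪ B) ∪ C
17 ∉ A and 17 ∈ (((D ∪ A) ∪ B) ∪ C), so 17 ∈ A △ (((D ∪ A) ∪ B) ∪ C)
17 ∉ (A △ (((D ∪ A) ∪ B) ∪ C))^c since 17 ∈ (A △ (((D ∪ A) ∪ B) ∪ C))
17 ∉ (A △ (((D ∪ A) ∪ B) ∪ C))^c and 17 ∉ A, so 17 ∉ (A △ (((D ∪ A) ∪ B) ∪ C))^c ∪ A
17 ∈ ((A △ (((D ∪ A) ∪ B) ∪ C))^c ∪ A)^c since 17 ∉ ((A △ (((D ∪ A) ∪ B) ∪ C))^c ∪ A)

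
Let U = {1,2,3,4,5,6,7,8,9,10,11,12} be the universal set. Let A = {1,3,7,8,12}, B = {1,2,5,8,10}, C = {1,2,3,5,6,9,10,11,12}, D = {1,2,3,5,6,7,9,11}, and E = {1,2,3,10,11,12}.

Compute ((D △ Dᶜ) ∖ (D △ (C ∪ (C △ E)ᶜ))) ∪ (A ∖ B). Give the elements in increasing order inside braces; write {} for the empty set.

{1,2,3,5,6,7,9,11,12}

Dᶜ = {4,8,10,12}
D △ Dᶜ = {1,2,3,4,5,6,7,8,9,10,11,12}
C △ E = {5,6,9}
(C △ E)ᶜ = {1,2,3,4,7,8,10,11,12}
C ∪ (C △ E)ᶜ = {1,2,3,4,5,6,7,8,9,10,11,12}
D △ (C ∪ (C △ E)ᶜ) = {4,8,10,12}
(D △ Dᶜ) ∖ (D △ (C ∪ (C △ E)ᶜ)) = {1,2,3,5,6,7,9,11}
A ∖ B = {3,7,12}
((D △ Dᶜ) ∖ (D △ (C ∪ (C △ E)ᶜ))) ∪ (A ∖ B) = {1,2,3,5,6,7,9,11,12}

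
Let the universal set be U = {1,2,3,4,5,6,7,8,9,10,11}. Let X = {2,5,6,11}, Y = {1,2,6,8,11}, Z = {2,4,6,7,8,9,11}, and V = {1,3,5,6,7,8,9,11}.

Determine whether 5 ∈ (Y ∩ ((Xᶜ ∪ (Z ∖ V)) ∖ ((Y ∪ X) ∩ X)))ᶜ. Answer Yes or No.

Yes

5 ∈ X, so 5 ∉ Xᶜ
5 ∉ Z and 5 ∈ V, so 5 ∉ Z ∖ V
5 ∉ Xᶜ and 5 ∉ (Z ∖ V), so 5 ∉ Xᶜ ∪ (Z ∖ V)
5 ∉ Y and 5 ∈ X, so 5 ∈ Y ∪ X
5 ∈ (Y ∪ X) and 5 ∈ X, so 5 ∈ (Y ∪ X) ∩ X
5 ∉ (Xᶜ ∪ (Z ∖ V)) and 5 ∈ ((Y ∪ X) ∩ X), so 5 ∉ (Xᶜ ∪ (Z ∖ V)) ∖ ((Y ∪ X) ∩ X)
5 ∉ Y and 5 ∉ ((Xᶜ ∪ (Z ∖ V)) ∖ ((Y ∪ X) ∩ X)), so 5 ∉ Y ∩ ((Xᶜ ∪ (Z ∖ V)) ∖ ((Y ∪ X) ∩ X))
5 ∈ (Y ∩ ((Xᶜ ∪ (Z ∖ V)) ∖ ((Y ∪ X) ∩ X)))ᶜ since 5 ∉ (Y ∩ ((Xᶜ ∪ (Z ∖ V)) ∖ ((Y ∪ X) ∩ X)))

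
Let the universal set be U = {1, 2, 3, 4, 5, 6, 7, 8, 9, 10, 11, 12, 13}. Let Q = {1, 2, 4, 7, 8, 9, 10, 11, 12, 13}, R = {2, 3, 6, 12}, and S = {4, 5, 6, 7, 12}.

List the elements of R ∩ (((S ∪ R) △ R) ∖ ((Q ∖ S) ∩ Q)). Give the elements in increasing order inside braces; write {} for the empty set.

{}

S ∪ R = {2, 3, 4, 5, 6, 7, 12}
(S ∪ R) △ R = {4, 5, 7}
Q ∖ S = {1, 2, 8, 9, 10, 11, 13}
(Q ∖ S) ∩ Q = {1, 2, 8, 9, 10, 11, 13}
((S ∪ R) △ R) ∖ ((Q ∖ S) ∩ Q) = {4, 5, 7}
R ∩ (((S ∪ R) △ R) ∖ ((Q ∖ S) ∩ Q)) = {}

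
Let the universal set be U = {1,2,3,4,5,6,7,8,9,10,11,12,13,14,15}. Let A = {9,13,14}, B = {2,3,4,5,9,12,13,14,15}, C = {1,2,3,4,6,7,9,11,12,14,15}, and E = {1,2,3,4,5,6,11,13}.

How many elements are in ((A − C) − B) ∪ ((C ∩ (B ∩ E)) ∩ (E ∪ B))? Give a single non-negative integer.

3

A − C = {13}
(A − C) − B = {}
B ∩ E = {2,3,4,5,13}
C ∩ (B ∩ E) = {2,3,4}
E ∪ B = {1,2,3,4,5,6,9,11,12,13,14,15}
(C ∩ (B ∩ E)) ∩ (E ∪ B) = {2,3,4}
((A − C) − B) ∪ ((C ∩ (B ∩ E)) ∩ (E ∪ B)) = {2,3,4}
|((A − C) − B) ∪ ((C ∩ (B ∩ E)) ∩ (E ∪ B))| = 3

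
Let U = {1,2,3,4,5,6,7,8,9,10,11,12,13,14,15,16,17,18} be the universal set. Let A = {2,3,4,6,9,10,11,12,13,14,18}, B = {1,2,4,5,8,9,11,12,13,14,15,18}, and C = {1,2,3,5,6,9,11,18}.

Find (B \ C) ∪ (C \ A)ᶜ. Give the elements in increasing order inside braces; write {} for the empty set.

B \ C = {4,8,12,13,14,15}
C \ A = {1,5}
(C \ A)ᶜ = {2,3,4,6,7,8,9,10,11,12,13,14,15,16,17,18}
(B \ C) ∪ (C \ A)ᶜ = {2,3,4,6,7,8,9,10,11,12,13,14,15,16,17,18}

{2,3,4,6,7,8,9,10,11,12,13,14,15,16,17,18}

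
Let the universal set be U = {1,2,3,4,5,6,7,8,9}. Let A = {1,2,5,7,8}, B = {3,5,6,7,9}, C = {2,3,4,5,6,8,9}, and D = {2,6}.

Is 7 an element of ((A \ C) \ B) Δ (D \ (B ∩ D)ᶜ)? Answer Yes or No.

7 ∈ A and 7 ∉ C, so 7 ∈ A \ C
7 ∈ (A \ C) and 7 ∈ B, so 7 ∉ (A \ C) \ B
7 ∈ B and 7 ∉ D, so 7 ∉ B ∩ D
7 ∈ (B ∩ D)ᶜ since 7 ∉ (B ∩ D)
7 ∉ D and 7 ∈ (B ∩ D)ᶜ, so 7 ∉ D \ (B ∩ D)ᶜ
7 ∉ ((A \ C) \ B) and 7 ∉ (D \ (B ∩ D)ᶜ), so 7 ∉ ((A \ C) \ B) Δ (D \ (B ∩ D)ᶜ)

No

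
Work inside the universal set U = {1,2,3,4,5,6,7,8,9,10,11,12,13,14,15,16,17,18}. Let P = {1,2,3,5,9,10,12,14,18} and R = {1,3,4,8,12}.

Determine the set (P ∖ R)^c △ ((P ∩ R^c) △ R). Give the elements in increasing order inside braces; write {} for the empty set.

P ∖ R = {2,5,9,10,14,18}
(P ∖ R)^c = {1,3,4,6,7,8,11,12,13,15,16,17}
R^c = {2,5,6,7,9,10,11,13,14,15,16,17,18}
P ∩ R^c = {2,5,9,10,14,18}
(P ∩ R^c) △ R = {1,2,3,4,5,8,9,10,12,14,18}
(P ∖ R)^c △ ((P ∩ R^c) △ R) = {2,5,6,7,9,10,11,13,14,15,16,17,18}

{2,5,6,7,9,10,11,13,14,15,16,17,18}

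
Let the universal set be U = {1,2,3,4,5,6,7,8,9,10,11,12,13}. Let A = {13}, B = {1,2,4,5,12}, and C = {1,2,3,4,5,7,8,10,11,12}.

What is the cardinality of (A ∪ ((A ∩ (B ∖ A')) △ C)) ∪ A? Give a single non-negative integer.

11

A' = {1,2,3,4,5,6,7,8,9,10,11,12}
B ∖ A' = {}
A ∩ (B ∖ A') = {}
(A ∩ (B ∖ A')) △ C = {1,2,3,4,5,7,8,10,11,12}
A ∪ ((A ∩ (B ∖ A')) △ C) = {1,2,3,4,5,7,8,10,11,12,13}
(A ∪ ((A ∩ (B ∖ A')) △ C)) ∪ A = {1,2,3,4,5,7,8,10,11,12,13}
|(A ∪ ((A ∩ (B ∖ A')) △ C)) ∪ A| = 11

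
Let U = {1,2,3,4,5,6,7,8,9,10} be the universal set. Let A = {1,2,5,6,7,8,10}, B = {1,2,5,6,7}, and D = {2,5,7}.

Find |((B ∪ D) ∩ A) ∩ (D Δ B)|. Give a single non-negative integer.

B ∪ D = {1,2,5,6,7}
(B ∪ D) ∩ A = {1,2,5,6,7}
D Δ B = {1,6}
((B ∪ D) ∩ A) ∩ (D Δ B) = {1,6}
|((B ∪ D) ∩ A) ∩ (D Δ B)| = 2

2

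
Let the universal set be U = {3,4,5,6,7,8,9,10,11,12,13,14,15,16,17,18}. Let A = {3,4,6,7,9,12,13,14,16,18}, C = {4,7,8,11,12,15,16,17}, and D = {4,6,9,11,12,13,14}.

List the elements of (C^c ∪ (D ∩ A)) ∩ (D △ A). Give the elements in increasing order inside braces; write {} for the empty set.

{3,18}

C^c = {3,5,6,9,10,13,14,18}
D ∩ A = {4,6,9,12,13,14}
C^c ∪ (D ∩ A) = {3,4,5,6,9,10,12,13,14,18}
D △ A = {3,7,11,16,18}
(C^c ∪ (D ∩ A)) ∩ (D △ A) = {3,18}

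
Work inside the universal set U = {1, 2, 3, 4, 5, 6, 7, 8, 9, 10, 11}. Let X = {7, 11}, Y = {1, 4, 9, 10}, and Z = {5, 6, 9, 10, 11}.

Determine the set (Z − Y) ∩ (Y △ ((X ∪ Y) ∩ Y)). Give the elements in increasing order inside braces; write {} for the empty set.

{}

Z − Y = {5, 6, 11}
X ∪ Y = {1, 4, 7, 9, 10, 11}
(X ∪ Y) ∩ Y = {1, 4, 9, 10}
Y △ ((X ∪ Y) ∩ Y) = {}
(Z − Y) ∩ (Y △ ((X ∪ Y) ∩ Y)) = {}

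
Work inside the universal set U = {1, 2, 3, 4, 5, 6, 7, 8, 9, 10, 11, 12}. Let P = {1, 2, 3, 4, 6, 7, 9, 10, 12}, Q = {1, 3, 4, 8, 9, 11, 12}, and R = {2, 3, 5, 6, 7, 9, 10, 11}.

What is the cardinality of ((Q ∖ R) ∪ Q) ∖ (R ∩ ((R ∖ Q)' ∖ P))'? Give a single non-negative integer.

Q ∖ R = {1, 4, 8, 12}
(Q ∖ R) ∪ Q = {1, 3, 4, 8, 9, 11, 12}
R ∖ Q = {2, 5, 6, 7, 10}
(R ∖ Q)' = {1, 3, 4, 8, 9, 11, 12}
(R ∖ Q)' ∖ P = {8, 11}
R ∩ ((R ∖ Q)' ∖ P) = {11}
(R ∩ ((R ∖ Q)' ∖ P))' = {1, 2, 3, 4, 5, 6, 7, 8, 9, 10, 12}
((Q ∖ R) ∪ Q) ∖ (R ∩ ((R ∖ Q)' ∖ P))' = {11}
|((Q ∖ R) ∪ Q) ∖ (R ∩ ((R ∖ Q)' ∖ P))'| = 1

1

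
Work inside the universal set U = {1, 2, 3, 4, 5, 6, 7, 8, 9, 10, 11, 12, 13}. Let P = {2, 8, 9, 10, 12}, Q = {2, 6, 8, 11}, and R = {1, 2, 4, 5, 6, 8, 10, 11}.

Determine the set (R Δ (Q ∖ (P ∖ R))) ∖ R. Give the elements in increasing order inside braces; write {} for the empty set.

{}

P ∖ R = {9, 12}
Q ∖ (P ∖ R) = {2, 6, 8, 11}
R Δ (Q ∖ (P ∖ R)) = {1, 4, 5, 10}
(R Δ (Q ∖ (P ∖ R))) ∖ R = {}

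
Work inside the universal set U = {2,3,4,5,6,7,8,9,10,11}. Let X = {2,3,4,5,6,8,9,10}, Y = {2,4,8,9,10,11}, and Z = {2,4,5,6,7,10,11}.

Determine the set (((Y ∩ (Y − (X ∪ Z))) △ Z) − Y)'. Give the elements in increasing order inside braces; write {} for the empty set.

X ∪ Z = {2,3,4,5,6,7,8,9,10,11}
Y − (X ∪ Z) = {}
Y ∩ (Y − (X ∪ Z)) = {}
(Y ∩ (Y − (X ∪ Z))) △ Z = {2,4,5,6,7,10,11}
((Y ∩ (Y − (X ∪ Z))) △ Z) − Y = {5,6,7}
(((Y ∩ (Y − (X ∪ Z))) △ Z) − Y)' = {2,3,4,8,9,10,11}

{2,3,4,8,9,10,11}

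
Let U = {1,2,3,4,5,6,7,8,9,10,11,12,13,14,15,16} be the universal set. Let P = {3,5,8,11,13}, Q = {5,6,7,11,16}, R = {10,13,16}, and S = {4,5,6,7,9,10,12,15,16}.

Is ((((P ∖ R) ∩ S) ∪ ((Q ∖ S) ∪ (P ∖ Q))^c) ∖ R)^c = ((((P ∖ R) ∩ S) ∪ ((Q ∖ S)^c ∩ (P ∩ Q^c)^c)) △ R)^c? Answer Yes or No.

P ∖ R = {3,5,8,11}
(P ∖ R) ∩ S = {5}
Q ∖ S = {11}
P ∖ Q = {3,8,13}
(Q ∖ S) ∪ (P ∖ Q) = {3,8,11,13}
((Q ∖ S) ∪ (P ∖ Q))^c = {1,2,4,5,6,7,9,10,12,14,15,16}
((P ∖ R) ∩ S) ∪ ((Q ∖ S) ∪ (P ∖ Q))^c = {1,2,4,5,6,7,9,10,12,14,15,16}
(((P ∖ R) ∩ S) ∪ ((Q ∖ S) ∪ (P ∖ Q))^c) ∖ R = {1,2,4,5,6,7,9,12,14,15}
((((P ∖ R) ∩ S) ∪ ((Q ∖ S) ∪ (P ∖ Q))^c) ∖ R)^c = {3,8,10,11,13,16}
(Q ∖ S)^c = {1,2,3,4,5,6,7,8,9,10,12,13,14,15,16}
Q^c = {1,2,3,4,8,9,10,12,13,14,15}
P ∩ Q^c = {3,8,13}
(P ∩ Q^c)^c = {1,2,4,5,6,7,9,10,11,12,14,15,16}
(Q ∖ S)^c ∩ (P ∩ Q^c)^c = {1,2,4,5,6,7,9,10,12,14,15,16}
((P ∖ R) ∩ S) ∪ ((Q ∖ S)^c ∩ (P ∩ Q^c)^c) = {1,2,4,5,6,7,9,10,12,14,15,16}
(((P ∖ R) ∩ S) ∪ ((Q ∖ S)^c ∩ (P ∩ Q^c)^c)) △ R = {1,2,4,5,6,7,9,12,13,14,15}
((((P ∖ R) ∩ S) ∪ ((Q ∖ S)^c ∩ (P ∩ Q^c)^c)) △ R)^c = {3,8,10,11,16}
13 ∈ ((((P ∖ R) ∩ S) ∪ ((Q ∖ S) ∪ (P ∖ Q))^c) ∖ R)^c but 13 ∉ ((((P ∖ R) ∩ S) ∪ ((Q ∖ S)^c ∩ (P ∩ Q^c)^c)) △ R)^c, so they differ.

No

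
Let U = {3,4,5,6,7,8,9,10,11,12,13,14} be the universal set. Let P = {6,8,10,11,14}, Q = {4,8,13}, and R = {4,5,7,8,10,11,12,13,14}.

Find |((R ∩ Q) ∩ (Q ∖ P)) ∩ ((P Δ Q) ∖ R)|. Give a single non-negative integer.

R ∩ Q = {4,8,13}
Q ∖ P = {4,13}
(R ∩ Q) ∩ (Q ∖ P) = {4,13}
P Δ Q = {4,6,10,11,13,14}
(P Δ Q) ∖ R = {6}
((R ∩ Q) ∩ (Q ∖ P)) ∩ ((P Δ Q) ∖ R) = {}
|((R ∩ Q) ∩ (Q ∖ P)) ∩ ((P Δ Q) ∖ R)| = 0

0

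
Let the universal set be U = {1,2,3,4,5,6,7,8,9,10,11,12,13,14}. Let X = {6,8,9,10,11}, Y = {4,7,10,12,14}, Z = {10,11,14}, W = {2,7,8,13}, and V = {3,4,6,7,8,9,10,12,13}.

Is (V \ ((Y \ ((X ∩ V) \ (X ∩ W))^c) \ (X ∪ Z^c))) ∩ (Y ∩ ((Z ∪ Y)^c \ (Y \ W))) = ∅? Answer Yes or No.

X ∩ V = {6,8,9,10}
X ∩ W = {8}
(X ∩ V) \ (X ∩ W) = {6,9,10}
((X ∩ V) \ (X ∩ W))^c = {1,2,3,4,5,7,8,11,12,13,14}
Y \ ((X ∩ V) \ (X ∩ W))^c = {10}
Z^c = {1,2,3,4,5,6,7,8,9,12,13}
X ∪ Z^c = {1,2,3,4,5,6,7,8,9,10,11,12,13}
(Y \ ((X ∩ V) \ (X ∩ W))^c) \ (X ∪ Z^c) = {}
V \ ((Y \ ((X ∩ V) \ (X ∩ W))^c) \ (X ∪ Z^c)) = {3,4,6,7,8,9,10,12,13}
Z ∪ Y = {4,7,10,11,12,14}
(Z ∪ Y)^c = {1,2,3,5,6,8,9,13}
Y \ W = {4,10,12,14}
(Z ∪ Y)^c \ (Y \ W) = {1,2,3,5,6,8,9,13}
Y ∩ ((Z ∪ Y)^c \ (Y \ W)) = {}
{3,4,6,7,8,9,10,12,13} and {} share no elements.

Yes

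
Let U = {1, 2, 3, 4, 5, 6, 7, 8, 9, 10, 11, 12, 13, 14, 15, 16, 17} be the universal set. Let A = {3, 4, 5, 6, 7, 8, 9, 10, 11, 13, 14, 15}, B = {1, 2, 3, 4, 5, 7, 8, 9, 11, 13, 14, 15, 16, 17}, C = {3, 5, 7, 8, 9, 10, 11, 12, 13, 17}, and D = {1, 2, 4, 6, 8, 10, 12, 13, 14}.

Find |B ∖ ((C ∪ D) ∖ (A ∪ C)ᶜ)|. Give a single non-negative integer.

4

C ∪ D = {1, 2, 3, 4, 5, 6, 7, 8, 9, 10, 11, 12, 13, 14, 17}
A ∪ C = {3, 4, 5, 6, 7, 8, 9, 10, 11, 12, 13, 14, 15, 17}
(A ∪ C)ᶜ = {1, 2, 16}
(C ∪ D) ∖ (A ∪ C)ᶜ = {3, 4, 5, 6, 7, 8, 9, 10, 11, 12, 13, 14, 17}
B ∖ ((C ∪ D) ∖ (A ∪ C)ᶜ) = {1, 2, 15, 16}
|B ∖ ((C ∪ D) ∖ (A ∪ C)ᶜ)| = 4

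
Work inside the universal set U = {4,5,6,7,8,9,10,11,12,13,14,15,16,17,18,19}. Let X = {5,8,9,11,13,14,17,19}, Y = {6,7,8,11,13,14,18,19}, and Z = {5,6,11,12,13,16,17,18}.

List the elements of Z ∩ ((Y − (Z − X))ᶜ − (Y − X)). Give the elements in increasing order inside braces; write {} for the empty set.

{5,12,16,17}

Z − X = {6,12,16,18}
Y − (Z − X) = {7,8,11,13,14,19}
(Y − (Z − X))ᶜ = {4,5,6,9,10,12,15,16,17,18}
Y − X = {6,7,18}
(Y − (Z − X))ᶜ − (Y − X) = {4,5,9,10,12,15,16,17}
Z ∩ ((Y − (Z − X))ᶜ − (Y − X)) = {5,12,16,17}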